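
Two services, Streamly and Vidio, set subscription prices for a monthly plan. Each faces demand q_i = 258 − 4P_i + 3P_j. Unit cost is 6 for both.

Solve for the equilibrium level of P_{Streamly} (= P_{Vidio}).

Streamly's profit: π = (P_{Streamly} − 6)(258 − 4P_{Streamly} + 3P_{Vidio}).
∂π/∂P_{Streamly} = 282 − 8P_{Streamly} + 3P_{Vidio} = 0 ⇒ P_{Streamly} = 35.25 + 0.375P_{Vidio}.
By symmetry P_{Vidio} = P_{Streamly}; substituting into the reaction function, 0.625P_{Streamly} = 35.25 and P_{Streamly} = 56.4.

56.4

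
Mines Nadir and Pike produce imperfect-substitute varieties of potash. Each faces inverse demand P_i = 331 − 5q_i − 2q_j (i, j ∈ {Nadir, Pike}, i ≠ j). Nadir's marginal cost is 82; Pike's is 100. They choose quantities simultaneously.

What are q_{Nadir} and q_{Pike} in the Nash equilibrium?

Mine Nadir's profit: π = q_{Nadir}(331 − 5q_{Nadir} − 2q_{Pike}) − 82q_{Nadir}.
∂π/∂q_{Nadir} = 249 − 10q_{Nadir} − 2q_{Pike} = 0 ⇒ q_{Nadir} = 24.9 − 0.2q_{Pike}.
Similarly q_{Pike} = 23.1 − 0.2q_{Nadir}.
Substituting the second reaction function into the first: q_{Nadir} = 24.9 − 0.2(23.1 − 0.2q_{Nadir}), which gives 0.96q_{Nadir} = 20.28 ⇒ q_{Nadir} = 21.125.
Then q_{Pike} = 23.1 − 0.2·21.125 = 18.875.

21.125, 18.875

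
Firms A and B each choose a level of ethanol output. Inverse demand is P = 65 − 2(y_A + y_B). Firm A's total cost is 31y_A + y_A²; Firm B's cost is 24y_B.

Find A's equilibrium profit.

21.87

Firm A's profit: π = y_A(65 − 2(y_A + y_B)) − 31y_A − y_A².
∂π/∂y_A = 34 − 6y_A − 2y_B = 0, so y_A = 17/3 − (1/3)y_B.
For B: ∂π/∂y_B = 41 − 4y_B − 2y_A = 0 ⇒ y_B = 10.25 − 0.5y_A.
Solving the two reaction functions simultaneously: (1 − (−1/3)(−0.5))y_A = 17/3 − (1/3)·10.25, so (5/6)y_A = 2.25 and y_A = 2.7.
Then y_B = 10.25 − 0.5·2.7 = 8.9.
Price P = 65 − 2·11.6 = 41.8.
A's profit: (41.8 − 31)·2.7 − (2.7)² = 21.87.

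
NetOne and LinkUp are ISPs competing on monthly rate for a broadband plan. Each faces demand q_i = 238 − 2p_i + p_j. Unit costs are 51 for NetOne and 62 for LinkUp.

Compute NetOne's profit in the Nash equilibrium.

8140.88

NetOne's profit: π = (p_{NetOne} − 51)(238 − 2p_{NetOne} + p_{LinkUp}).
∂π/∂p_{NetOne} = 340 − 4p_{NetOne} + p_{LinkUp} = 0 ⇒ p_{NetOne} = 85 + 0.25p_{LinkUp}.
Similarly p_{LinkUp} = 90.5 + 0.25p_{NetOne}.
Plugging p_{LinkUp} into NetOne's best response: p_{NetOne} = 85 + 0.25(90.5 + 0.25p_{NetOne}) ⇒ 0.9375p_{NetOne} = 107.625, so p_{NetOne} = 114.8.
Then p_{LinkUp} = 90.5 + 0.25·114.8 = 119.2.
q_{NetOne} = 238 − 2·114.8 + 119.2 = 127.6.
Profit = (114.8 − 51)·127.6 = 8140.88.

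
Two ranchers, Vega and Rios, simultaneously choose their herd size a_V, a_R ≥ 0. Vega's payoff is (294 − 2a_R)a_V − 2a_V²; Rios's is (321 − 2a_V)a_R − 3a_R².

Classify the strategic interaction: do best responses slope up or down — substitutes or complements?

Expanding Vega's payoff: 294a_V − 2a_Ra_V − 2a_V².
∂π/∂a_V = 294 − 2a_R − 4a_V = 0, so a_V = 73.5 − 0.5a_R.
The best-response slope da_V/da_R = −0.5 < 0: the reaction function is downward-sloping, so the choices are strategic substitutes.

strategic substitutes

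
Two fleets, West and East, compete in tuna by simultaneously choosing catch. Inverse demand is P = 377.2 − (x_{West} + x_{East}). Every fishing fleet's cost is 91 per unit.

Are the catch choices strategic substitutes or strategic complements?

Fishing fleet West's profit: π = x_{West}(377.2 − (x_{West} + x_{East})) − 91x_{West}.
∂π/∂x_{West} = 286.2 − 2x_{West} − x_{East} = 0, so x_{West} = 143.1 − 0.5x_{East}.
The best-response slope dx_{West}/dx_{East} = −0.5 < 0: the reaction function is downward-sloping, so the choices are strategic substitutes.

strategic substitutes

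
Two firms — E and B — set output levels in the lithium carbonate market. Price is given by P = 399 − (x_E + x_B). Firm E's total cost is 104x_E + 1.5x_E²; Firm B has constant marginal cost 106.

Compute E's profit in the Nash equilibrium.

Firm E's profit: π = x_E(399 − (x_E + x_B)) − 104x_E − 1.5x_E².
∂π/∂x_E = 295 − 5x_E − x_B = 0, so x_E = 59 − 0.2x_B.
For B: ∂π/∂x_B = 293 − 2x_B − x_E = 0 ⇒ x_B = 146.5 − 0.5x_E.
Solving the two reaction functions simultaneously: (1 − (−0.2)(−0.5))x_E = 59 − 0.2·146.5, so 0.9x_E = 29.7 and x_E = 33.
Then x_B = 146.5 − 0.5·33 = 130.
Price P = 399 − 163 = 236.
E's profit: (236 − 104)·33 − 1.5(33)² = 2722.5.

2722.5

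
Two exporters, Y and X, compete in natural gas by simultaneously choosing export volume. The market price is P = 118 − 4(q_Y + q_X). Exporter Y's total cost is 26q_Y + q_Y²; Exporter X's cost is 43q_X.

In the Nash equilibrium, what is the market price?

66.875

Exporter Y's profit: π = q_Y(118 − 4(q_Y + q_X)) − 26q_Y − q_Y².
∂π/∂q_Y = 92 − 10q_Y − 4q_X = 0, so q_Y = 9.2 − 0.4q_X.
For X: ∂π/∂q_X = 75 − 8q_X − 4q_Y = 0 ⇒ q_X = 9.375 − 0.5q_Y.
Substituting the second reaction function into the first: q_Y = 9.2 − 0.4(9.375 − 0.5q_Y), which gives 0.8q_Y = 5.45 ⇒ q_Y = 6.8125.
Then q_X = 9.375 − 0.5·6.8125 = 191/32.
Equilibrium price: P = 118 − 4·(409/32) = 66.875.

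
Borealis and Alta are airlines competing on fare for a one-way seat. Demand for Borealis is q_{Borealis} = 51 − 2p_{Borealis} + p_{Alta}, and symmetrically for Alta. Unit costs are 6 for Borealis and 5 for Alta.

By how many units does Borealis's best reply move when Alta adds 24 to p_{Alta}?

Borealis's profit: π = (p_{Borealis} − 6)(51 − 2p_{Borealis} + p_{Alta}).
∂π/∂p_{Borealis} = 63 − 4p_{Borealis} + p_{Alta} = 0 ⇒ p_{Borealis} = 15.75 + 0.25p_{Alta}.
The reaction-function slope is 0.25, so a 24-unit rise in p_{Alta} moves p_{Borealis} by 0.25 × 24 = 6. Borealis's best response rises — the actions are strategic complements.

6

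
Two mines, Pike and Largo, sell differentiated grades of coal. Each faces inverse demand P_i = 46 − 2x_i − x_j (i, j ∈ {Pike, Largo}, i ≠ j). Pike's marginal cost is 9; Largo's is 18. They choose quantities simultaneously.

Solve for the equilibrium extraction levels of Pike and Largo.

8, 5

Mine Pike's profit: π = x_{Pike}(46 − 2x_{Pike} − x_{Largo}) − 9x_{Pike}.
∂π/∂x_{Pike} = 37 − 4x_{Pike} − x_{Largo} = 0 ⇒ x_{Pike} = 9.25 − 0.25x_{Largo}.
Similarly x_{Largo} = 7 − 0.25x_{Pike}.
Solving the two reaction functions simultaneously: (1 − (−0.25)(−0.25))x_{Pike} = 9.25 − 0.25·7, so 0.9375x_{Pike} = 7.5 and x_{Pike} = 8.
Then x_{Largo} = 7 − 0.25·8 = 5.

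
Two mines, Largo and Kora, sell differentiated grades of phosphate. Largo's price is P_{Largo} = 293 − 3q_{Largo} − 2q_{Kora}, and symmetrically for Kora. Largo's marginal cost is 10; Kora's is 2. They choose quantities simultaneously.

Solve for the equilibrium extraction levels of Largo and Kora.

Mine Largo's profit: π = q_{Largo}(293 − 3q_{Largo} − 2q_{Kora}) − 10q_{Largo}.
∂π/∂q_{Largo} = 283 − 6q_{Largo} − 2q_{Kora} = 0 ⇒ q_{Largo} = 283/6 − (1/3)q_{Kora}.
Similarly q_{Kora} = 48.5 − (1/3)q_{Largo}.
Solving the two reaction functions simultaneously: (1 − (−1/3)(−1/3))q_{Largo} = 283/6 − (1/3)·48.5, so (8/9)q_{Largo} = 31 and q_{Largo} = 34.875.
Then q_{Kora} = 48.5 − (1/3)·34.875 = 36.875.

34.875, 36.875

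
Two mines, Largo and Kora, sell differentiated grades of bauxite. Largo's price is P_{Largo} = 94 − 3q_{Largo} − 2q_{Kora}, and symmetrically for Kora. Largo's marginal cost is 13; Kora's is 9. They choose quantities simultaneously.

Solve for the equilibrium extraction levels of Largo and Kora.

Mine Largo's profit: π = q_{Largo}(94 − 3q_{Largo} − 2q_{Kora}) − 13q_{Largo}.
∂π/∂q_{Largo} = 81 − 6q_{Largo} − 2q_{Kora} = 0 ⇒ q_{Largo} = 13.5 − (1/3)q_{Kora}.
Similarly q_{Kora} = 85/6 − (1/3)q_{Largo}.
Substituting the second reaction function into the first: q_{Largo} = 13.5 − (1/3)(85/6 − (1/3)q_{Largo}), which gives (8/9)q_{Largo} = 79/9 ⇒ q_{Largo} = 9.875.
Then q_{Kora} = 85/6 − (1/3)·9.875 = 10.875.

9.875, 10.875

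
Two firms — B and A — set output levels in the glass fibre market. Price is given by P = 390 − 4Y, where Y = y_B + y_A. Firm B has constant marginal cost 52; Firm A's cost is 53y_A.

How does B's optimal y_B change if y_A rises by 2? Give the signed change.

-1

Firm B's profit: π = y_B(390 − 4(y_B + y_A)) − 52y_B.
∂π/∂y_B = 338 − 8y_B − 4y_A = 0, so y_B = 42.25 − 0.5y_A.
The reaction-function slope is −0.5, so a 2-unit rise in y_A moves y_B by −0.5 × 2 = −1. B's best response falls — the actions are strategic substitutes.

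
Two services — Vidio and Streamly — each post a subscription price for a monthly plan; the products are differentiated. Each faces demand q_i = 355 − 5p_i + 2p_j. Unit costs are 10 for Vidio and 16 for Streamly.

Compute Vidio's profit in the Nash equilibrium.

Vidio's profit: π = (p_{Vidio} − 10)(355 − 5p_{Vidio} + 2p_{Streamly}).
∂π/∂p_{Vidio} = 405 − 10p_{Vidio} + 2p_{Streamly} = 0 ⇒ p_{Vidio} = 40.5 + 0.2p_{Streamly}.
Similarly p_{Streamly} = 43.5 + 0.2p_{Vidio}.
Solving the two reaction functions simultaneously: (1 − (0.2)(0.2))p_{Vidio} = 40.5 + 0.2·43.5, so 0.96p_{Vidio} = 49.2 and p_{Vidio} = 51.25.
Then p_{Streamly} = 43.5 + 0.2·51.25 = 53.75.
q_{Vidio} = 355 − 5·51.25 + 2·53.75 = 206.25.
Profit = (51.25 − 10)·206.25 = 8507.8125.

8507.8125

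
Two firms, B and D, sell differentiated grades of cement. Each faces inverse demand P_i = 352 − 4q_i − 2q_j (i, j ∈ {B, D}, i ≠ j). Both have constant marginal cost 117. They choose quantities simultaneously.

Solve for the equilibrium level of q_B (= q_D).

23.5

Firm B's profit: π = q_B(352 − 4q_B − 2q_D) − 117q_B.
∂π/∂q_B = 235 − 8q_B − 2q_D = 0 ⇒ q_B = 29.375 − 0.25q_D.
The game is symmetric, so in equilibrium q_D = q_B: the reaction function gives 1.25q_B = 29.375, hence q_B = 23.5.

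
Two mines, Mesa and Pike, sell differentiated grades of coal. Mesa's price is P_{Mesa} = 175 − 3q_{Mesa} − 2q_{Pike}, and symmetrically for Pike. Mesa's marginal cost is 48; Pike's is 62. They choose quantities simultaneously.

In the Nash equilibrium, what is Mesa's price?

Mine Mesa's profit: π = q_{Mesa}(175 − 3q_{Mesa} − 2q_{Pike}) − 48q_{Mesa}.
∂π/∂q_{Mesa} = 127 − 6q_{Mesa} − 2q_{Pike} = 0 ⇒ q_{Mesa} = 127/6 − (1/3)q_{Pike}.
Similarly q_{Pike} = 113/6 − (1/3)q_{Mesa}.
Solving the two reaction functions simultaneously: (1 − (−1/3)(−1/3))q_{Mesa} = 127/6 − (1/3)·(113/6), so (8/9)q_{Mesa} = 134/9 and q_{Mesa} = 16.75.
Then q_{Pike} = 113/6 − (1/3)·16.75 = 13.25.
P_{Mesa} = 175 − 3·16.75 − 2·13.25 = 98.25.

98.25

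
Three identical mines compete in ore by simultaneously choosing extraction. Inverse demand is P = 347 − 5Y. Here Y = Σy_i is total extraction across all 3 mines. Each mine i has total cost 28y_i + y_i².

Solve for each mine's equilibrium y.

14.5

A representative mine's profit is π_i = y_i(347 − 5Y) − 28y_i − y_i², with Y = y_i + Σ_{j≠i} y_j.
First-order condition: 319 − 12y_i − 5Σ_{j≠i} y_j = 0.
In a symmetric equilibrium every mine chooses the same y, so Σ_{j≠i} y_j = 2y. The condition becomes 319 − 22y = 0, giving y = 319/22 = 14.5.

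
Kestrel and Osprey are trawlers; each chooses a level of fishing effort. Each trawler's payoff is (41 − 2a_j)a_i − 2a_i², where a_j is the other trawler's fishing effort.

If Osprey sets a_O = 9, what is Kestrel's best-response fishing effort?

5.75

Kestrel's payoff is (41 − 2a_O)a_K − 2a_K².
∂π/∂a_K = 41 − 2a_O − 4a_K = 0, so a_K = 10.25 − 0.5a_O.
At a_O = 9: a_K = 10.25 − 0.5·9 = 5.75.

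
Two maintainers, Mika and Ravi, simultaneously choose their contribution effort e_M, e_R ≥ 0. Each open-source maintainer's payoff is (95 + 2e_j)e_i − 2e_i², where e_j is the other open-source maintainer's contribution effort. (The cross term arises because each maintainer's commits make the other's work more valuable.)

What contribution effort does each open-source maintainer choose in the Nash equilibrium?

Mika's payoff is (95 + 2e_R)e_M − 2e_M².
∂π/∂e_M = 95 + 2e_R − 4e_M = 0, so e_M = 23.75 + 0.5e_R.
The game is symmetric, so in equilibrium e_R = e_M: the reaction function gives 0.5e_M = 23.75, hence e_M = 47.5.

47.5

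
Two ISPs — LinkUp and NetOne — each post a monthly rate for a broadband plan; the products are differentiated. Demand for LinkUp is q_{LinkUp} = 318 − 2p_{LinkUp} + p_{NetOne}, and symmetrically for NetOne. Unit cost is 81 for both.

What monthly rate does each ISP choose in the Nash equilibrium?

LinkUp's profit: π = (p_{LinkUp} − 81)(318 − 2p_{LinkUp} + p_{NetOne}).
∂π/∂p_{LinkUp} = 480 − 4p_{LinkUp} + p_{NetOne} = 0 ⇒ p_{LinkUp} = 120 + 0.25p_{NetOne}.
Setting p_{LinkUp} = p_{NetOne} in the reaction function: p_{LinkUp} = 120 + 0.25p_{LinkUp}, so p_{LinkUp} = 120 / 0.75 = 160.

160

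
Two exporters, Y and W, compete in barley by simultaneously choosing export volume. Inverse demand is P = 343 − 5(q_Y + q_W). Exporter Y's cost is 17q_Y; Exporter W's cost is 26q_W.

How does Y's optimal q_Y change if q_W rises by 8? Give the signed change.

-4

Exporter Y's profit: π = q_Y(343 − 5(q_Y + q_W)) − 17q_Y.
∂π/∂q_Y = 326 − 10q_Y − 5q_W = 0, so q_Y = 32.6 − 0.5q_W.
The reaction-function slope is −0.5, so an 8-unit rise in q_W moves q_Y by −0.5 × 8 = −4. Y's best response falls — the actions are strategic substitutes.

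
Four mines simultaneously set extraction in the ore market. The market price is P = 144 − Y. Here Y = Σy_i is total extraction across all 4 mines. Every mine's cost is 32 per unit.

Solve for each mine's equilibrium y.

22.4

A representative mine's profit is π_i = y_i(144 − Y) − 32y_i, with Y = y_i + Σ_{j≠i} y_j.
First-order condition: 112 − 2y_i − Σ_{j≠i} y_j = 0.
With identical mines, set every y_j = y: then 112 − 2y − 3y = 0, i.e. y = 112/5 = 22.4.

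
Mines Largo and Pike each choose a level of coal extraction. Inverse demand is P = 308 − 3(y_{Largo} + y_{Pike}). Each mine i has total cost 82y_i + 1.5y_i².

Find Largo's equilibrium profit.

Mine Largo's profit: π = y_{Largo}(308 − 3(y_{Largo} + y_{Pike})) − 82y_{Largo} − 1.5y_{Largo}².
∂π/∂y_{Largo} = 226 − 9y_{Largo} − 3y_{Pike} = 0, so y_{Largo} = 226/9 − (1/3)y_{Pike}.
The game is symmetric, so in equilibrium y_{Pike} = y_{Largo}: the reaction function gives (4/3)y_{Largo} = 226/9, hence y_{Largo} = 113/6.
Price P = 308 − 3·(113/3) = 195.
Largo's profit: (195 − 82)·(113/6) − 1.5(113/6)² = 1596.125.

1596.125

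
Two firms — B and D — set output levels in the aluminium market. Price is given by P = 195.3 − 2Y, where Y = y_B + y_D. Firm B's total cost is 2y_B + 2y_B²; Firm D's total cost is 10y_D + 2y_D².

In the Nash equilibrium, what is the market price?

119.58

Firm B's profit: π = y_B(195.3 − 2(y_B + y_D)) − 2y_B − 2y_B².
∂π/∂y_B = 193.3 − 8y_B − 2y_D = 0, so y_B = 24.1625 − 0.25y_D.
By the same steps for D: y_D = 23.1625 − 0.25y_B.
Plugging y_D into B's best response: y_B = 24.1625 − 0.25(23.1625 − 0.25y_B) ⇒ 0.9375y_B = 5879/320, so y_B = 5879/300.
Then y_D = 23.1625 − 0.25·(5879/300) = 5479/300.
Equilibrium price: P = 195.3 − 2·37.86 = 119.58.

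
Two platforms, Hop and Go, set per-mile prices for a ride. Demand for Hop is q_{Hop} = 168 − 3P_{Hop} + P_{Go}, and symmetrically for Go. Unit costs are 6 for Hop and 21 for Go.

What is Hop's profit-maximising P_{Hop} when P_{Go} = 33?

Hop's profit: π = (P_{Hop} − 6)(168 − 3P_{Hop} + P_{Go}).
∂π/∂P_{Hop} = 186 − 6P_{Hop} + P_{Go} = 0 ⇒ P_{Hop} = 31 + (1/6)P_{Go}.
At P_{Go} = 33: P_{Hop} = 31 + (1/6)·33 = 36.5.

36.5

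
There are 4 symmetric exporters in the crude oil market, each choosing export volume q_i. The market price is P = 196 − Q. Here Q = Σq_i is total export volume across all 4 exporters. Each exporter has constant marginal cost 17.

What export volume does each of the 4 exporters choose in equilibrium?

35.8

A representative exporter's profit is π_i = q_i(196 − Q) − 17q_i, with Q = q_i + Σ_{j≠i} q_j.
First-order condition: 179 − 2q_i − Σ_{j≠i} q_j = 0.
With identical exporters, set every q_j = q: then 179 − 2q − 3q = 0, i.e. q = 179/5 = 35.8.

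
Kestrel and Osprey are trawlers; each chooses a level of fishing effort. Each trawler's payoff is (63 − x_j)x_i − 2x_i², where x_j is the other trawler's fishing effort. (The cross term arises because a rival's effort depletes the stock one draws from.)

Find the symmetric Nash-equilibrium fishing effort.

Kestrel's payoff is (63 − x_O)x_K − 2x_K².
∂π/∂x_K = 63 − x_O − 4x_K = 0, so x_K = 15.75 − 0.25x_O.
Setting x_K = x_O in the reaction function: x_K = 15.75 − 0.25x_K, so x_K = 15.75 / 1.25 = 12.6.

12.6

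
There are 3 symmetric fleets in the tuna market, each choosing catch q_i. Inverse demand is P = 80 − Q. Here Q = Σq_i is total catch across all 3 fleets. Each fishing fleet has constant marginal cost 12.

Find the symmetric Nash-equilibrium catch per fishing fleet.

17

A representative fishing fleet's profit is π_i = q_i(80 − Q) − 12q_i, with Q = q_i + Σ_{j≠i} q_j.
First-order condition: 68 − 2q_i − Σ_{j≠i} q_j = 0.
In a symmetric equilibrium every fishing fleet chooses the same q, so Σ_{j≠i} q_j = 2q. The condition becomes 68 − 4q = 0, giving q = 68/4 = 17.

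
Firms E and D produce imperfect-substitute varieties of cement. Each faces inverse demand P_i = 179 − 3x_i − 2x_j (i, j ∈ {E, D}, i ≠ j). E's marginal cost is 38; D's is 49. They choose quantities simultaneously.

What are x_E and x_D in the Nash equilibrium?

Firm E's profit: π = x_E(179 − 3x_E − 2x_D) − 38x_E.
∂π/∂x_E = 141 − 6x_E − 2x_D = 0 ⇒ x_E = 23.5 − (1/3)x_D.
Similarly x_D = 65/3 − (1/3)x_E.
Solving the two reaction functions simultaneously: (1 − (−1/3)(−1/3))x_E = 23.5 − (1/3)·(65/3), so (8/9)x_E = 293/18 and x_E = 18.3125.
Then x_D = 65/3 − (1/3)·18.3125 = 15.5625.

18.3125, 15.5625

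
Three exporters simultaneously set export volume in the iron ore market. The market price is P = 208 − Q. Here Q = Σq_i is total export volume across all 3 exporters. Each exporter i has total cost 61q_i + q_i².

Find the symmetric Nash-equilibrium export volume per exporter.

24.5

A representative exporter's profit is π_i = q_i(208 − Q) − 61q_i − q_i², with Q = q_i + Σ_{j≠i} q_j.
First-order condition: 147 − 4q_i − Σ_{j≠i} q_j = 0.
With identical exporters, set every q_j = q: then 147 − 4q − 2q = 0, i.e. q = 147/6 = 24.5.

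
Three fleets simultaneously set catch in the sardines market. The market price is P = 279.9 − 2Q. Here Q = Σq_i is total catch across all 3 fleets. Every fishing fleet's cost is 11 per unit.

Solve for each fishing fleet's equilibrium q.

33.6125

A representative fishing fleet's profit is π_i = q_i(279.9 − 2Q) − 11q_i, with Q = q_i + Σ_{j≠i} q_j.
First-order condition: 268.9 − 4q_i − 2Σ_{j≠i} q_j = 0.
Imposing symmetry (q_j = q for all j) turns Σ_{j≠i} q_j into 2q, so 268.9 = 8q and q = 33.6125.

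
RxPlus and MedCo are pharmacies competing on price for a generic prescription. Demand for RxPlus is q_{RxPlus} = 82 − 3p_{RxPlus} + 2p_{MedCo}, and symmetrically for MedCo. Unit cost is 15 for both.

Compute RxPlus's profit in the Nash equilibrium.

RxPlus's profit: π = (p_{RxPlus} − 15)(82 − 3p_{RxPlus} + 2p_{MedCo}).
∂π/∂p_{RxPlus} = 127 − 6p_{RxPlus} + 2p_{MedCo} = 0 ⇒ p_{RxPlus} = 127/6 + (1/3)p_{MedCo}.
By symmetry p_{MedCo} = p_{RxPlus}; substituting into the reaction function, (2/3)p_{RxPlus} = 127/6 and p_{RxPlus} = 31.75.
q_{RxPlus} = 82 − 3·31.75 + 2·31.75 = 50.25.
Profit = (31.75 − 15)·50.25 = 841.6875.

841.6875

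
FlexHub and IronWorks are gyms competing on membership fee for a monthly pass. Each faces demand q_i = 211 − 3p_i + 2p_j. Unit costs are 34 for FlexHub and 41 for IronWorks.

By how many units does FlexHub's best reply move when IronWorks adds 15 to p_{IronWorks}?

5

FlexHub's profit: π = (p_{FlexHub} − 34)(211 − 3p_{FlexHub} + 2p_{IronWorks}).
∂π/∂p_{FlexHub} = 313 − 6p_{FlexHub} + 2p_{IronWorks} = 0 ⇒ p_{FlexHub} = 313/6 + (1/3)p_{IronWorks}.
The reaction-function slope is 1/3, so a 15-unit rise in p_{IronWorks} moves p_{FlexHub} by 1/3 × 15 = 5. FlexHub's best response rises — the actions are strategic complements.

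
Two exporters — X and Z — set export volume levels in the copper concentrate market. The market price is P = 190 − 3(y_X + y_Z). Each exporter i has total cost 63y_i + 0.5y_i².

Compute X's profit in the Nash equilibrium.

Exporter X's profit: π = y_X(190 − 3(y_X + y_Z)) − 63y_X − 0.5y_X².
∂π/∂y_X = 127 − 7y_X − 3y_Z = 0, so y_X = 127/7 − (3/7)y_Z.
Setting y_X = y_Z in the reaction function: y_X = 127/7 − (3/7)y_X, so y_X = (127/7) / (10/7) = 12.7.
Price P = 190 − 3·25.4 = 113.8.
X's profit: (113.8 − 63)·12.7 − 0.5(12.7)² = 564.515.

564.515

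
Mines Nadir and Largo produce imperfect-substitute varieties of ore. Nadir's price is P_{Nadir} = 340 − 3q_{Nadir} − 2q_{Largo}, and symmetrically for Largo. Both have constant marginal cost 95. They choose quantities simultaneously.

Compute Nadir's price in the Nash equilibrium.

Mine Nadir's profit: π = q_{Nadir}(340 − 3q_{Nadir} − 2q_{Largo}) − 95q_{Nadir}.
∂π/∂q_{Nadir} = 245 − 6q_{Nadir} − 2q_{Largo} = 0 ⇒ q_{Nadir} = 245/6 − (1/3)q_{Largo}.
By symmetry q_{Largo} = q_{Nadir}; substituting into the reaction function, (4/3)q_{Nadir} = 245/6 and q_{Nadir} = 30.625.
P_{Nadir} = 340 − 3·30.625 − 2·30.625 = 186.875.

186.875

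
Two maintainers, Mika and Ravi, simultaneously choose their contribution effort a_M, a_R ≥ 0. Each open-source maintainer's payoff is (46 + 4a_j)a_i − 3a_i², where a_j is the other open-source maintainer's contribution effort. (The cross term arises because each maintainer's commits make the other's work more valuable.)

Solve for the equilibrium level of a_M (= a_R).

23

Mika's payoff is (46 + 4a_R)a_M − 3a_M².
∂π/∂a_M = 46 + 4a_R − 6a_M = 0, so a_M = 23/3 + (2/3)a_R.
The game is symmetric, so in equilibrium a_R = a_M: the reaction function gives (1/3)a_M = 23/3, hence a_M = 23.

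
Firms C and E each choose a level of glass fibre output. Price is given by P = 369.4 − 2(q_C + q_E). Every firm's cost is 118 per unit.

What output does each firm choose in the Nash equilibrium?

Firm C's profit: π = q_C(369.4 − 2(q_C + q_E)) − 118q_C.
∂π/∂q_C = 251.4 − 4q_C − 2q_E = 0, so q_C = 62.85 − 0.5q_E.
By symmetry q_E = q_C; substituting into the reaction function, 1.5q_C = 62.85 and q_C = 41.9.

41.9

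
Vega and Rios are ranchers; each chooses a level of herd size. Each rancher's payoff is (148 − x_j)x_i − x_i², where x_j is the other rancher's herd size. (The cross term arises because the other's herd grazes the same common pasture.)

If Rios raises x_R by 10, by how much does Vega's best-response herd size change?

-5

Vega's payoff is (148 − x_R)x_V − x_V².
∂π/∂x_V = 148 − x_R − 2x_V = 0, so x_V = 74 − 0.5x_R.
The reaction-function slope is −0.5, so a 10-unit rise in x_R moves x_V by −0.5 × 10 = −5. Vega's best response falls — the actions are strategic substitutes.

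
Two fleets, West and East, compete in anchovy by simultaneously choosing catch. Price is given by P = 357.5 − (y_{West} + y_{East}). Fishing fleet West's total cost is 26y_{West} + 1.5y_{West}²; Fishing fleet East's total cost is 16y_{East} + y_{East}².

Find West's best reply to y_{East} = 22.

61.9

Fishing fleet West's profit: π = y_{West}(357.5 − (y_{West} + y_{East})) − 26y_{West} − 1.5y_{West}².
∂π/∂y_{West} = 331.5 − 5y_{West} − y_{East} = 0, so y_{West} = 66.3 − 0.2y_{East}.
At y_{East} = 22: y_{West} = 66.3 − 0.2·22 = 61.9.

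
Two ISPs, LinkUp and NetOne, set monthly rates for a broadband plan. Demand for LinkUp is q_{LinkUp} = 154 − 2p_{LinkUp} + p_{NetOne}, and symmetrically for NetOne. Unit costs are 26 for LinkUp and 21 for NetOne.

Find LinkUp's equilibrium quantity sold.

84

LinkUp's profit: π = (p_{LinkUp} − 26)(154 − 2p_{LinkUp} + p_{NetOne}).
∂π/∂p_{LinkUp} = 206 − 4p_{LinkUp} + p_{NetOne} = 0 ⇒ p_{LinkUp} = 51.5 + 0.25p_{NetOne}.
Similarly p_{NetOne} = 49 + 0.25p_{LinkUp}.
Solving the two reaction functions simultaneously: (1 − (0.25)(0.25))p_{LinkUp} = 51.5 + 0.25·49, so 0.9375p_{LinkUp} = 63.75 and p_{LinkUp} = 68.
Then p_{NetOne} = 49 + 0.25·68 = 66.
q_{LinkUp} = 154 − 2·68 + 66 = 84.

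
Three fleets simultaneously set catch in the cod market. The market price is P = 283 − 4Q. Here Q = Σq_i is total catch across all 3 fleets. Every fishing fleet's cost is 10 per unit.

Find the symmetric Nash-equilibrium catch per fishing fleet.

A representative fishing fleet's profit is π_i = q_i(283 − 4Q) − 10q_i, with Q = q_i + Σ_{j≠i} q_j.
First-order condition: 273 − 8q_i − 4Σ_{j≠i} q_j = 0.
Imposing symmetry (q_j = q for all j) turns Σ_{j≠i} q_j into 2q, so 273 = 16q and q = 17.0625.

17.0625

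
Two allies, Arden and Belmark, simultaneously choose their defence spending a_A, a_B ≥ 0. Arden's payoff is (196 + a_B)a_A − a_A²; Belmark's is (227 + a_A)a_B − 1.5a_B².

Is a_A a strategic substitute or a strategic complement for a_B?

strategic complements

Expanding Arden's payoff: 196a_A + a_Ba_A − a_A².
∂π/∂a_A = 196 + a_B − 2a_A = 0, so a_A = 98 + 0.5a_B.
The best-response slope da_A/da_B = 0.5 > 0: the reaction function is upward-sloping, so the choices are strategic complements.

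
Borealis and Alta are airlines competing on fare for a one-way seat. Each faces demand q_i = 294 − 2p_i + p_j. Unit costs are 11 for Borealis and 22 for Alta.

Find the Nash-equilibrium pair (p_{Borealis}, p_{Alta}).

106.8, 111.2

Borealis's profit: π = (p_{Borealis} − 11)(294 − 2p_{Borealis} + p_{Alta}).
∂π/∂p_{Borealis} = 316 − 4p_{Borealis} + p_{Alta} = 0 ⇒ p_{Borealis} = 79 + 0.25p_{Alta}.
Similarly p_{Alta} = 84.5 + 0.25p_{Borealis}.
Solving the two reaction functions simultaneously: (1 − (0.25)(0.25))p_{Borealis} = 79 + 0.25·84.5, so 0.9375p_{Borealis} = 100.125 and p_{Borealis} = 106.8.
Then p_{Alta} = 84.5 + 0.25·106.8 = 111.2.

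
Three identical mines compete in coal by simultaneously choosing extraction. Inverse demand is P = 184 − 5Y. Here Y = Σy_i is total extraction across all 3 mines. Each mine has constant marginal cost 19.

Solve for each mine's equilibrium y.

A representative mine's profit is π_i = y_i(184 − 5Y) − 19y_i, with Y = y_i + Σ_{j≠i} y_j.
First-order condition: 165 − 10y_i − 5Σ_{j≠i} y_j = 0.
With identical mines, set every y_j = y: then 165 − 10y − 10y = 0, i.e. y = 165/20 = 8.25.

8.25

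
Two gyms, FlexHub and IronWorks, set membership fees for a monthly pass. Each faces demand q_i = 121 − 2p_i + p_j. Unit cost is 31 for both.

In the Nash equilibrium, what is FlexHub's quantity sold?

FlexHub's profit: π = (p_{FlexHub} − 31)(121 − 2p_{FlexHub} + p_{IronWorks}).
∂π/∂p_{FlexHub} = 183 − 4p_{FlexHub} + p_{IronWorks} = 0 ⇒ p_{FlexHub} = 45.75 + 0.25p_{IronWorks}.
By symmetry p_{IronWorks} = p_{FlexHub}; substituting into the reaction function, 0.75p_{FlexHub} = 45.75 and p_{FlexHub} = 61.
q_{FlexHub} = 121 − 2·61 + 61 = 60.

60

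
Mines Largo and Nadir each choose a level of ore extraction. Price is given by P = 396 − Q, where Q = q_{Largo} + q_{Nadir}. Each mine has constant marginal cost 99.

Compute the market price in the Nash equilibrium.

198

Mine Largo's profit: π = q_{Largo}(396 − (q_{Largo} + q_{Nadir})) − 99q_{Largo}.
∂π/∂q_{Largo} = 297 − 2q_{Largo} − q_{Nadir} = 0, so q_{Largo} = 148.5 − 0.5q_{Nadir}.
By symmetry q_{Nadir} = q_{Largo}; substituting into the reaction function, 1.5q_{Largo} = 148.5 and q_{Largo} = 99.
Equilibrium price: P = 396 − 198 = 198.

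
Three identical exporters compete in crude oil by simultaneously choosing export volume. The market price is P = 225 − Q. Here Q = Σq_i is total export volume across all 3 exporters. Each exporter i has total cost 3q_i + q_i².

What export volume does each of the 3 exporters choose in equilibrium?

A representative exporter's profit is π_i = q_i(225 − Q) − 3q_i − q_i², with Q = q_i + Σ_{j≠i} q_j.
First-order condition: 222 − 4q_i − Σ_{j≠i} q_j = 0.
In a symmetric equilibrium every exporter chooses the same q, so Σ_{j≠i} q_j = 2q. The condition becomes 222 − 6q = 0, giving q = 222/6 = 37.

37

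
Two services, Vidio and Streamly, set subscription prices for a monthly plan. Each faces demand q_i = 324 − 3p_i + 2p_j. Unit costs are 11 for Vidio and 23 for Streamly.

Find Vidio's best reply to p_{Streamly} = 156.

Vidio's profit: π = (p_{Vidio} − 11)(324 − 3p_{Vidio} + 2p_{Streamly}).
∂π/∂p_{Vidio} = 357 − 6p_{Vidio} + 2p_{Streamly} = 0 ⇒ p_{Vidio} = 59.5 + (1/3)p_{Streamly}.
At p_{Streamly} = 156: p_{Vidio} = 59.5 + (1/3)·156 = 111.5.

111.5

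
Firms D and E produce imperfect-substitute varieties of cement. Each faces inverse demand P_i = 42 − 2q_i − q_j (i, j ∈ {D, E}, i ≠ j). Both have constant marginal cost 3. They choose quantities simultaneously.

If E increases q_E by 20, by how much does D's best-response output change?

Firm D's profit: π = q_D(42 − 2q_D − q_E) − 3q_D.
∂π/∂q_D = 39 − 4q_D − q_E = 0 ⇒ q_D = 9.75 − 0.25q_E.
The reaction-function slope is −0.25, so a 20-unit rise in q_E moves q_D by −0.25 × 20 = −5. D's best response falls — the actions are strategic substitutes.

-5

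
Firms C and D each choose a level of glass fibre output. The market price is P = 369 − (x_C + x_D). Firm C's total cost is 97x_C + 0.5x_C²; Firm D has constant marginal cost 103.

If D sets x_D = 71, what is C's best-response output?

Firm C's profit: π = x_C(369 − (x_C + x_D)) − 97x_C − 0.5x_C².
∂π/∂x_C = 272 − 3x_C − x_D = 0, so x_C = 272/3 − (1/3)x_D.
At x_D = 71: x_C = 272/3 − (1/3)·71 = 67.

67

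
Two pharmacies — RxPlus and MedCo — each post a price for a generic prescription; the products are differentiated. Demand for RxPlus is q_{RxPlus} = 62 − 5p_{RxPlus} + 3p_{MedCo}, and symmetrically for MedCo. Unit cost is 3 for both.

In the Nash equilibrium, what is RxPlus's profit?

RxPlus's profit: π = (p_{RxPlus} − 3)(62 − 5p_{RxPlus} + 3p_{MedCo}).
∂π/∂p_{RxPlus} = 77 − 10p_{RxPlus} + 3p_{MedCo} = 0 ⇒ p_{RxPlus} = 7.7 + 0.3p_{MedCo}.
By symmetry p_{MedCo} = p_{RxPlus}; substituting into the reaction function, 0.7p_{RxPlus} = 7.7 and p_{RxPlus} = 11.
q_{RxPlus} = 62 − 5·11 + 3·11 = 40.
Profit = (11 − 3)·40 = 320.

320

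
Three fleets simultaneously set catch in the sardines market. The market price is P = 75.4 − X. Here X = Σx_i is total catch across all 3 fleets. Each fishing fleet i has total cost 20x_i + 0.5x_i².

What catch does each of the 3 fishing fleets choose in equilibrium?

11.08

A representative fishing fleet's profit is π_i = x_i(75.4 − X) − 20x_i − 0.5x_i², with X = x_i + Σ_{j≠i} x_j.
First-order condition: 55.4 − 3x_i − Σ_{j≠i} x_j = 0.
Imposing symmetry (x_j = x for all j) turns Σ_{j≠i} x_j into 2x, so 55.4 = 5x and x = 11.08.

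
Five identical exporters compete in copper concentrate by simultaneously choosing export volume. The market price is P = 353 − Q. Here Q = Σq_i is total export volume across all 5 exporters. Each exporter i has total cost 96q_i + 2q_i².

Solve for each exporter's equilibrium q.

25.7

A representative exporter's profit is π_i = q_i(353 − Q) − 96q_i − 2q_i², with Q = q_i + Σ_{j≠i} q_j.
First-order condition: 257 − 6q_i − Σ_{j≠i} q_j = 0.
In a symmetric equilibrium every exporter chooses the same q, so Σ_{j≠i} q_j = 4q. The condition becomes 257 − 10q = 0, giving q = 257/10 = 25.7.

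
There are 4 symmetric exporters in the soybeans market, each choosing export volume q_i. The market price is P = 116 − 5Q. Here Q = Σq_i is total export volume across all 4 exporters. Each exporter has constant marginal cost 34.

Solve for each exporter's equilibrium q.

3.28

A representative exporter's profit is π_i = q_i(116 − 5Q) − 34q_i, with Q = q_i + Σ_{j≠i} q_j.
First-order condition: 82 − 10q_i − 5Σ_{j≠i} q_j = 0.
With identical exporters, set every q_j = q: then 82 − 10q − 15q = 0, i.e. q = 82/25 = 3.28.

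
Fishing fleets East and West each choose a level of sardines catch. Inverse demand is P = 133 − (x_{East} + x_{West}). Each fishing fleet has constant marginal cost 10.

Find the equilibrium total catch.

82

Fishing fleet East's profit: π = x_{East}(133 − (x_{East} + x_{West})) − 10x_{East}.
∂π/∂x_{East} = 123 − 2x_{East} − x_{West} = 0, so x_{East} = 61.5 − 0.5x_{West}.
The game is symmetric, so in equilibrium x_{West} = x_{East}: the reaction function gives 1.5x_{East} = 61.5, hence x_{East} = 41.
Total catch: 41 + 41 = 82.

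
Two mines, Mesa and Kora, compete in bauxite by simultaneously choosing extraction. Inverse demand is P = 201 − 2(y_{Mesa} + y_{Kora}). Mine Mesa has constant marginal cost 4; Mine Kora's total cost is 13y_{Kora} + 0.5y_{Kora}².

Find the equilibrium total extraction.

60.4375

Mine Mesa's profit: π = y_{Mesa}(201 − 2(y_{Mesa} + y_{Kora})) − 4y_{Mesa}.
∂π/∂y_{Mesa} = 197 − 4y_{Mesa} − 2y_{Kora} = 0, so y_{Mesa} = 49.25 − 0.5y_{Kora}.
For Kora: ∂π/∂y_{Kora} = 188 − 5y_{Kora} − 2y_{Mesa} = 0 ⇒ y_{Kora} = 37.6 − 0.4y_{Mesa}.
Solving the two reaction functions simultaneously: (1 − (−0.5)(−0.4))y_{Mesa} = 49.25 − 0.5·37.6, so 0.8y_{Mesa} = 30.45 and y_{Mesa} = 38.0625.
Then y_{Kora} = 37.6 − 0.4·38.0625 = 22.375.
Total extraction: 38.0625 + 22.375 = 60.4375.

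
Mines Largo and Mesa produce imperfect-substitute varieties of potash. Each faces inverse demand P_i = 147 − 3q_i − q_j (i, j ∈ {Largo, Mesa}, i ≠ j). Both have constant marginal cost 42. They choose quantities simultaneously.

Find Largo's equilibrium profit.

Mine Largo's profit: π = q_{Largo}(147 − 3q_{Largo} − q_{Mesa}) − 42q_{Largo}.
∂π/∂q_{Largo} = 105 − 6q_{Largo} − q_{Mesa} = 0 ⇒ q_{Largo} = 17.5 − (1/6)q_{Mesa}.
Setting q_{Largo} = q_{Mesa} in the reaction function: q_{Largo} = 17.5 − (1/6)q_{Largo}, so q_{Largo} = 17.5 / (7/6) = 15.
P_{Largo} = 147 − 3·15 − 15 = 87.
Profit = (87 − 42)·15 = 675.

675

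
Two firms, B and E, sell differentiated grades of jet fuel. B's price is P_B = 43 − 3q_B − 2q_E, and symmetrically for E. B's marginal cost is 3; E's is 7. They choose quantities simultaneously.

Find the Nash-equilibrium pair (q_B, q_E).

Firm B's profit: π = q_B(43 − 3q_B − 2q_E) − 3q_B.
∂π/∂q_B = 40 − 6q_B − 2q_E = 0 ⇒ q_B = 20/3 − (1/3)q_E.
Similarly q_E = 6 − (1/3)q_B.
Plugging q_E into B's best response: q_B = 20/3 − (1/3)(6 − (1/3)q_B) ⇒ (8/9)q_B = 14/3, so q_B = 5.25.
Then q_E = 6 − (1/3)·5.25 = 4.25.

5.25, 4.25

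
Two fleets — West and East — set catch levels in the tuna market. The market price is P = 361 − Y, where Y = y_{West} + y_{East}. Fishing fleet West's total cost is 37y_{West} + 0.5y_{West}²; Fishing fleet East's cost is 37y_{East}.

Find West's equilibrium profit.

Fishing fleet West's profit: π = y_{West}(361 − (y_{West} + y_{East})) − 37y_{West} − 0.5y_{West}².
∂π/∂y_{West} = 324 − 3y_{West} − y_{East} = 0, so y_{West} = 108 − (1/3)y_{East}.
For East: ∂π/∂y_{East} = 324 − 2y_{East} − y_{West} = 0 ⇒ y_{East} = 162 − 0.5y_{West}.
Substituting the second reaction function into the first: y_{West} = 108 − (1/3)(162 − 0.5y_{West}), which gives (5/6)y_{West} = 54 ⇒ y_{West} = 64.8.
Then y_{East} = 162 − 0.5·64.8 = 129.6.
Price P = 361 − 194.4 = 166.6.
West's profit: (166.6 − 37)·64.8 − 0.5(64.8)² = 6298.56.

6298.56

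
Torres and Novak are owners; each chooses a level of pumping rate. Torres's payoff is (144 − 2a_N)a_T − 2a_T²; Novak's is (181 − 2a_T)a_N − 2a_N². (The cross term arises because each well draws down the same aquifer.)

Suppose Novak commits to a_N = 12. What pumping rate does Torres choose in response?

30

Expanding Torres's payoff: 144a_T − 2a_Na_T − 2a_T².
∂π/∂a_T = 144 − 2a_N − 4a_T = 0, so a_T = 36 − 0.5a_N.
At a_N = 12: a_T = 36 − 0.5·12 = 30.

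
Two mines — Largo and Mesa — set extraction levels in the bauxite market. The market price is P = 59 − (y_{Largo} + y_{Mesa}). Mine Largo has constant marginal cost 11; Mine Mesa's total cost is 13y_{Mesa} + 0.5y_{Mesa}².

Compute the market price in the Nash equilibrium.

Mine Largo's profit: π = y_{Largo}(59 − (y_{Largo} + y_{Mesa})) − 11y_{Largo}.
∂π/∂y_{Largo} = 48 − 2y_{Largo} − y_{Mesa} = 0, so y_{Largo} = 24 − 0.5y_{Mesa}.
For Mesa: ∂π/∂y_{Mesa} = 46 − 3y_{Mesa} − y_{Largo} = 0 ⇒ y_{Mesa} = 46/3 − (1/3)y_{Largo}.
Plugging y_{Mesa} into Largo's best response: y_{Largo} = 24 − 0.5(46/3 − (1/3)y_{Largo}) ⇒ (5/6)y_{Largo} = 49/3, so y_{Largo} = 19.6.
Then y_{Mesa} = 46/3 − (1/3)·19.6 = 8.8.
Equilibrium price: P = 59 − 28.4 = 30.6.

30.6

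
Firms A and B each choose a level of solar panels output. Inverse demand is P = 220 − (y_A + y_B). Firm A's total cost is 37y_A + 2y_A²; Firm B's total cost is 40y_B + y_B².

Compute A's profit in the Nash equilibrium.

Firm A's profit: π = y_A(220 − (y_A + y_B)) − 37y_A − 2y_A².
∂π/∂y_A = 183 − 6y_A − y_B = 0, so y_A = 30.5 − (1/6)y_B.
For B: ∂π/∂y_B = 180 − 4y_B − y_A = 0 ⇒ y_B = 45 − 0.25y_A.
Solving the two reaction functions simultaneously: (1 − (−1/6)(−0.25))y_A = 30.5 − (1/6)·45, so (23/24)y_A = 23 and y_A = 24.
Then y_B = 45 − 0.25·24 = 39.
Price P = 220 − 63 = 157.
A's profit: (157 − 37)·24 − 2(24)² = 1728.

1728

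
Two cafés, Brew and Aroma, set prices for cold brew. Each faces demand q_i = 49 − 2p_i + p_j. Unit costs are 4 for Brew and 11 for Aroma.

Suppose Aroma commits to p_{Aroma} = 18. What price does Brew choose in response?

18.75

Brew's profit: π = (p_{Brew} − 4)(49 − 2p_{Brew} + p_{Aroma}).
∂π/∂p_{Brew} = 57 − 4p_{Brew} + p_{Aroma} = 0 ⇒ p_{Brew} = 14.25 + 0.25p_{Aroma}.
At p_{Aroma} = 18: p_{Brew} = 14.25 + 0.25·18 = 18.75.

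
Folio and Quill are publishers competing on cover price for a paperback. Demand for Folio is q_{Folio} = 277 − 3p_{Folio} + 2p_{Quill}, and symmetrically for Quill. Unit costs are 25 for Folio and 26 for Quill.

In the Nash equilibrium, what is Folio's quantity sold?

Folio's profit: π = (p_{Folio} − 25)(277 − 3p_{Folio} + 2p_{Quill}).
∂π/∂p_{Folio} = 352 − 6p_{Folio} + 2p_{Quill} = 0 ⇒ p_{Folio} = 176/3 + (1/3)p_{Quill}.
Similarly p_{Quill} = 355/6 + (1/3)p_{Folio}.
Substituting the second reaction function into the first: p_{Folio} = 176/3 + (1/3)(355/6 + (1/3)p_{Folio}), which gives (8/9)p_{Folio} = 1411/18 ⇒ p_{Folio} = 88.1875.
Then p_{Quill} = 355/6 + (1/3)·88.1875 = 88.5625.
q_{Folio} = 277 − 3·88.1875 + 2·88.5625 = 189.5625.

189.5625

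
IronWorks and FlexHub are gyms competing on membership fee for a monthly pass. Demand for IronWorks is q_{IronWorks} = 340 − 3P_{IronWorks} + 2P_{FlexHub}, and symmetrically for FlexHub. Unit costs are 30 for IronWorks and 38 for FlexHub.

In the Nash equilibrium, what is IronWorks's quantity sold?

IronWorks's profit: π = (P_{IronWorks} − 30)(340 − 3P_{IronWorks} + 2P_{FlexHub}).
∂π/∂P_{IronWorks} = 430 − 6P_{IronWorks} + 2P_{FlexHub} = 0 ⇒ P_{IronWorks} = 215/3 + (1/3)P_{FlexHub}.
Similarly P_{FlexHub} = 227/3 + (1/3)P_{IronWorks}.
Plugging P_{FlexHub} into IronWorks's best response: P_{IronWorks} = 215/3 + (1/3)(227/3 + (1/3)P_{IronWorks}) ⇒ (8/9)P_{IronWorks} = 872/9, so P_{IronWorks} = 109.
Then P_{FlexHub} = 227/3 + (1/3)·109 = 112.
q_{IronWorks} = 340 − 3·109 + 2·112 = 237.

237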